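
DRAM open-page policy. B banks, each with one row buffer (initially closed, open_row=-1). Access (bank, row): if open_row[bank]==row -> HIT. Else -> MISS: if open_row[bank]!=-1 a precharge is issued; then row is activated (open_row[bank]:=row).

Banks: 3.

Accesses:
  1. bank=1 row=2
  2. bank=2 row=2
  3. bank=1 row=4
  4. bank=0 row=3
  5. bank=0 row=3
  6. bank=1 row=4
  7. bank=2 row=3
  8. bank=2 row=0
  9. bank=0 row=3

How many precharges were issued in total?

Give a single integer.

Answer: 3

Derivation:
Acc 1: bank1 row2 -> MISS (open row2); precharges=0
Acc 2: bank2 row2 -> MISS (open row2); precharges=0
Acc 3: bank1 row4 -> MISS (open row4); precharges=1
Acc 4: bank0 row3 -> MISS (open row3); precharges=1
Acc 5: bank0 row3 -> HIT
Acc 6: bank1 row4 -> HIT
Acc 7: bank2 row3 -> MISS (open row3); precharges=2
Acc 8: bank2 row0 -> MISS (open row0); precharges=3
Acc 9: bank0 row3 -> HIT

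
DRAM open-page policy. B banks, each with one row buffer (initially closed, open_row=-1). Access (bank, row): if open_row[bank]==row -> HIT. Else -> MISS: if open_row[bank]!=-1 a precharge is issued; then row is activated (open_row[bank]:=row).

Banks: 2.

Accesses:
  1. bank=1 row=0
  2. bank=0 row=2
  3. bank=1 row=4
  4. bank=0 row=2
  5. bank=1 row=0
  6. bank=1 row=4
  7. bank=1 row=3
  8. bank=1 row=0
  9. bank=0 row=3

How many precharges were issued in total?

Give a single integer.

Answer: 6

Derivation:
Acc 1: bank1 row0 -> MISS (open row0); precharges=0
Acc 2: bank0 row2 -> MISS (open row2); precharges=0
Acc 3: bank1 row4 -> MISS (open row4); precharges=1
Acc 4: bank0 row2 -> HIT
Acc 5: bank1 row0 -> MISS (open row0); precharges=2
Acc 6: bank1 row4 -> MISS (open row4); precharges=3
Acc 7: bank1 row3 -> MISS (open row3); precharges=4
Acc 8: bank1 row0 -> MISS (open row0); precharges=5
Acc 9: bank0 row3 -> MISS (open row3); precharges=6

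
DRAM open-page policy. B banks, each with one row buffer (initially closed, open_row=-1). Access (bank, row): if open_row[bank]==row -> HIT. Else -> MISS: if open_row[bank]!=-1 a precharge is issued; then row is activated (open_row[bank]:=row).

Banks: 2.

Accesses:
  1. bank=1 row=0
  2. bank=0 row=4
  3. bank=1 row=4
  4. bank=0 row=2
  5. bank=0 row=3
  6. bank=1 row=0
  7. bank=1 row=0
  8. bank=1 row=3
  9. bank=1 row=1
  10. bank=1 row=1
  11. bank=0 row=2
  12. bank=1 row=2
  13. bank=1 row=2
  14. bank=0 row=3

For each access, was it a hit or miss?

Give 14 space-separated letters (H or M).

Acc 1: bank1 row0 -> MISS (open row0); precharges=0
Acc 2: bank0 row4 -> MISS (open row4); precharges=0
Acc 3: bank1 row4 -> MISS (open row4); precharges=1
Acc 4: bank0 row2 -> MISS (open row2); precharges=2
Acc 5: bank0 row3 -> MISS (open row3); precharges=3
Acc 6: bank1 row0 -> MISS (open row0); precharges=4
Acc 7: bank1 row0 -> HIT
Acc 8: bank1 row3 -> MISS (open row3); precharges=5
Acc 9: bank1 row1 -> MISS (open row1); precharges=6
Acc 10: bank1 row1 -> HIT
Acc 11: bank0 row2 -> MISS (open row2); precharges=7
Acc 12: bank1 row2 -> MISS (open row2); precharges=8
Acc 13: bank1 row2 -> HIT
Acc 14: bank0 row3 -> MISS (open row3); precharges=9

Answer: M M M M M M H M M H M M H M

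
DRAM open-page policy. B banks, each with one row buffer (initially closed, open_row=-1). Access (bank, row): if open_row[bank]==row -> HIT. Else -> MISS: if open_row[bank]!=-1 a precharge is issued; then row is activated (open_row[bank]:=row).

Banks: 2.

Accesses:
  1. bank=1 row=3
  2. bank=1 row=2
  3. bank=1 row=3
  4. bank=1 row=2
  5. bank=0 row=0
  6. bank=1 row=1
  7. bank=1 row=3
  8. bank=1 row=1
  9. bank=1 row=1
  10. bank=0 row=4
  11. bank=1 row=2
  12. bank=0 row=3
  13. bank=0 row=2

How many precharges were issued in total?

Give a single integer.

Acc 1: bank1 row3 -> MISS (open row3); precharges=0
Acc 2: bank1 row2 -> MISS (open row2); precharges=1
Acc 3: bank1 row3 -> MISS (open row3); precharges=2
Acc 4: bank1 row2 -> MISS (open row2); precharges=3
Acc 5: bank0 row0 -> MISS (open row0); precharges=3
Acc 6: bank1 row1 -> MISS (open row1); precharges=4
Acc 7: bank1 row3 -> MISS (open row3); precharges=5
Acc 8: bank1 row1 -> MISS (open row1); precharges=6
Acc 9: bank1 row1 -> HIT
Acc 10: bank0 row4 -> MISS (open row4); precharges=7
Acc 11: bank1 row2 -> MISS (open row2); precharges=8
Acc 12: bank0 row3 -> MISS (open row3); precharges=9
Acc 13: bank0 row2 -> MISS (open row2); precharges=10

Answer: 10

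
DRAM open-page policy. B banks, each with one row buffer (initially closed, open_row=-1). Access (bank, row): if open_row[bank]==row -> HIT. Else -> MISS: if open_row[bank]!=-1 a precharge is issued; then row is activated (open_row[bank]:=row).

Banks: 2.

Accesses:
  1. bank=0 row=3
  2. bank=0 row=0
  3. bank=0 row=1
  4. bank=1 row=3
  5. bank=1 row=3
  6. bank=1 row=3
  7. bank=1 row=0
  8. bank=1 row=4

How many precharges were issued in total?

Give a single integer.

Answer: 4

Derivation:
Acc 1: bank0 row3 -> MISS (open row3); precharges=0
Acc 2: bank0 row0 -> MISS (open row0); precharges=1
Acc 3: bank0 row1 -> MISS (open row1); precharges=2
Acc 4: bank1 row3 -> MISS (open row3); precharges=2
Acc 5: bank1 row3 -> HIT
Acc 6: bank1 row3 -> HIT
Acc 7: bank1 row0 -> MISS (open row0); precharges=3
Acc 8: bank1 row4 -> MISS (open row4); precharges=4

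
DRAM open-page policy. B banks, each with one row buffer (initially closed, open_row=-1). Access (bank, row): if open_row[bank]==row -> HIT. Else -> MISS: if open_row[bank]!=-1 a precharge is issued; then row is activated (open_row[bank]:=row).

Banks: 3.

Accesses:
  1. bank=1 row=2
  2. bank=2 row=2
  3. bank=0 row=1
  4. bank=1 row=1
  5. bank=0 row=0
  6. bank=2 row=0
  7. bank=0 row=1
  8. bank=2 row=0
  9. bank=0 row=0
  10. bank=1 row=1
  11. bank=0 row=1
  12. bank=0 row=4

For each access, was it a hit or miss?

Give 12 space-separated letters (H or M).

Acc 1: bank1 row2 -> MISS (open row2); precharges=0
Acc 2: bank2 row2 -> MISS (open row2); precharges=0
Acc 3: bank0 row1 -> MISS (open row1); precharges=0
Acc 4: bank1 row1 -> MISS (open row1); precharges=1
Acc 5: bank0 row0 -> MISS (open row0); precharges=2
Acc 6: bank2 row0 -> MISS (open row0); precharges=3
Acc 7: bank0 row1 -> MISS (open row1); precharges=4
Acc 8: bank2 row0 -> HIT
Acc 9: bank0 row0 -> MISS (open row0); precharges=5
Acc 10: bank1 row1 -> HIT
Acc 11: bank0 row1 -> MISS (open row1); precharges=6
Acc 12: bank0 row4 -> MISS (open row4); precharges=7

Answer: M M M M M M M H M H M M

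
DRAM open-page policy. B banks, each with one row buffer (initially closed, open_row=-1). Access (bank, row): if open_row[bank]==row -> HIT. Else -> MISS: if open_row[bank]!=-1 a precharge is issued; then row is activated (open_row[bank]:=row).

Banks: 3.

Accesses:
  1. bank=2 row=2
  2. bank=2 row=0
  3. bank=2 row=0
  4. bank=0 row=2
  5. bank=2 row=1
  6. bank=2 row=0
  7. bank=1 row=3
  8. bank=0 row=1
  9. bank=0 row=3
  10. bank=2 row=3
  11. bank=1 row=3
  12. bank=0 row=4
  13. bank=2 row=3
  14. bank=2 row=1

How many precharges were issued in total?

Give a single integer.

Answer: 8

Derivation:
Acc 1: bank2 row2 -> MISS (open row2); precharges=0
Acc 2: bank2 row0 -> MISS (open row0); precharges=1
Acc 3: bank2 row0 -> HIT
Acc 4: bank0 row2 -> MISS (open row2); precharges=1
Acc 5: bank2 row1 -> MISS (open row1); precharges=2
Acc 6: bank2 row0 -> MISS (open row0); precharges=3
Acc 7: bank1 row3 -> MISS (open row3); precharges=3
Acc 8: bank0 row1 -> MISS (open row1); precharges=4
Acc 9: bank0 row3 -> MISS (open row3); precharges=5
Acc 10: bank2 row3 -> MISS (open row3); precharges=6
Acc 11: bank1 row3 -> HIT
Acc 12: bank0 row4 -> MISS (open row4); precharges=7
Acc 13: bank2 row3 -> HIT
Acc 14: bank2 row1 -> MISS (open row1); precharges=8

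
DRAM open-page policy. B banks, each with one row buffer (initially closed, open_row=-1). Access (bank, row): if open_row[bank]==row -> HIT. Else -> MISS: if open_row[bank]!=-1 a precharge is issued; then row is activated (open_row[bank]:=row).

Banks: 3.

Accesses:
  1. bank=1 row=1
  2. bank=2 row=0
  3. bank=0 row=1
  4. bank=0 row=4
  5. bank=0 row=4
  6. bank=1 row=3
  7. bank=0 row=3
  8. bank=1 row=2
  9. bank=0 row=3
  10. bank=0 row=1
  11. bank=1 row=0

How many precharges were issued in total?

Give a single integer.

Answer: 6

Derivation:
Acc 1: bank1 row1 -> MISS (open row1); precharges=0
Acc 2: bank2 row0 -> MISS (open row0); precharges=0
Acc 3: bank0 row1 -> MISS (open row1); precharges=0
Acc 4: bank0 row4 -> MISS (open row4); precharges=1
Acc 5: bank0 row4 -> HIT
Acc 6: bank1 row3 -> MISS (open row3); precharges=2
Acc 7: bank0 row3 -> MISS (open row3); precharges=3
Acc 8: bank1 row2 -> MISS (open row2); precharges=4
Acc 9: bank0 row3 -> HIT
Acc 10: bank0 row1 -> MISS (open row1); precharges=5
Acc 11: bank1 row0 -> MISS (open row0); precharges=6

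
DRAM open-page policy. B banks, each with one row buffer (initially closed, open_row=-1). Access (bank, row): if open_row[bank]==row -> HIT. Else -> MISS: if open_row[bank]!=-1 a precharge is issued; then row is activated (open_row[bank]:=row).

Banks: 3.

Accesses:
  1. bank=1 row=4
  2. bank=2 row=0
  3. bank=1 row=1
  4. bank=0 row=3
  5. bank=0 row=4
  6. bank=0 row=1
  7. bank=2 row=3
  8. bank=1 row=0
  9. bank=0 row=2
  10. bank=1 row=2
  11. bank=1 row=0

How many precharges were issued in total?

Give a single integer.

Acc 1: bank1 row4 -> MISS (open row4); precharges=0
Acc 2: bank2 row0 -> MISS (open row0); precharges=0
Acc 3: bank1 row1 -> MISS (open row1); precharges=1
Acc 4: bank0 row3 -> MISS (open row3); precharges=1
Acc 5: bank0 row4 -> MISS (open row4); precharges=2
Acc 6: bank0 row1 -> MISS (open row1); precharges=3
Acc 7: bank2 row3 -> MISS (open row3); precharges=4
Acc 8: bank1 row0 -> MISS (open row0); precharges=5
Acc 9: bank0 row2 -> MISS (open row2); precharges=6
Acc 10: bank1 row2 -> MISS (open row2); precharges=7
Acc 11: bank1 row0 -> MISS (open row0); precharges=8

Answer: 8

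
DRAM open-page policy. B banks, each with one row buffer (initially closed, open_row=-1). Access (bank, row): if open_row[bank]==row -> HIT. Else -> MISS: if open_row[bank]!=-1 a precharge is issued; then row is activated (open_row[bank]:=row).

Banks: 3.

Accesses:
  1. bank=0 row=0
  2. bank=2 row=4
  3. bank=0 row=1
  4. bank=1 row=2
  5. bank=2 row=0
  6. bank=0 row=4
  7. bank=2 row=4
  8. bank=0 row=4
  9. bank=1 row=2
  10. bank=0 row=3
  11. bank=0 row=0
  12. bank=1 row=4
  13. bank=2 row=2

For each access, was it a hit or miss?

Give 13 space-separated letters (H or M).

Acc 1: bank0 row0 -> MISS (open row0); precharges=0
Acc 2: bank2 row4 -> MISS (open row4); precharges=0
Acc 3: bank0 row1 -> MISS (open row1); precharges=1
Acc 4: bank1 row2 -> MISS (open row2); precharges=1
Acc 5: bank2 row0 -> MISS (open row0); precharges=2
Acc 6: bank0 row4 -> MISS (open row4); precharges=3
Acc 7: bank2 row4 -> MISS (open row4); precharges=4
Acc 8: bank0 row4 -> HIT
Acc 9: bank1 row2 -> HIT
Acc 10: bank0 row3 -> MISS (open row3); precharges=5
Acc 11: bank0 row0 -> MISS (open row0); precharges=6
Acc 12: bank1 row4 -> MISS (open row4); precharges=7
Acc 13: bank2 row2 -> MISS (open row2); precharges=8

Answer: M M M M M M M H H M M M M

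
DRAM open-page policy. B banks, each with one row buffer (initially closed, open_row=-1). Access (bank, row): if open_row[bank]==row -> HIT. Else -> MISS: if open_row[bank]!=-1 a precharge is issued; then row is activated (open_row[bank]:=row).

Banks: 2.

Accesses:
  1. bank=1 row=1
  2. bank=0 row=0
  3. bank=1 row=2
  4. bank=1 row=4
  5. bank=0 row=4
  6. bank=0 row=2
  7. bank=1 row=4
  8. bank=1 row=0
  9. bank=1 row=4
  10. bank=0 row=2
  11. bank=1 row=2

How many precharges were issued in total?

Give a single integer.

Answer: 7

Derivation:
Acc 1: bank1 row1 -> MISS (open row1); precharges=0
Acc 2: bank0 row0 -> MISS (open row0); precharges=0
Acc 3: bank1 row2 -> MISS (open row2); precharges=1
Acc 4: bank1 row4 -> MISS (open row4); precharges=2
Acc 5: bank0 row4 -> MISS (open row4); precharges=3
Acc 6: bank0 row2 -> MISS (open row2); precharges=4
Acc 7: bank1 row4 -> HIT
Acc 8: bank1 row0 -> MISS (open row0); precharges=5
Acc 9: bank1 row4 -> MISS (open row4); precharges=6
Acc 10: bank0 row2 -> HIT
Acc 11: bank1 row2 -> MISS (open row2); precharges=7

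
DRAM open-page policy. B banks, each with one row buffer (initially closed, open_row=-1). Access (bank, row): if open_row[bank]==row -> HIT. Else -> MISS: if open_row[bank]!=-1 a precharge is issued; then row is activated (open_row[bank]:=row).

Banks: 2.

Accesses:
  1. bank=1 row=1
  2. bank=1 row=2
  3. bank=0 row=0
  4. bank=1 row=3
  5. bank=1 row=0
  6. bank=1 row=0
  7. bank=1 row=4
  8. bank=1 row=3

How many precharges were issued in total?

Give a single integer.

Answer: 5

Derivation:
Acc 1: bank1 row1 -> MISS (open row1); precharges=0
Acc 2: bank1 row2 -> MISS (open row2); precharges=1
Acc 3: bank0 row0 -> MISS (open row0); precharges=1
Acc 4: bank1 row3 -> MISS (open row3); precharges=2
Acc 5: bank1 row0 -> MISS (open row0); precharges=3
Acc 6: bank1 row0 -> HIT
Acc 7: bank1 row4 -> MISS (open row4); precharges=4
Acc 8: bank1 row3 -> MISS (open row3); precharges=5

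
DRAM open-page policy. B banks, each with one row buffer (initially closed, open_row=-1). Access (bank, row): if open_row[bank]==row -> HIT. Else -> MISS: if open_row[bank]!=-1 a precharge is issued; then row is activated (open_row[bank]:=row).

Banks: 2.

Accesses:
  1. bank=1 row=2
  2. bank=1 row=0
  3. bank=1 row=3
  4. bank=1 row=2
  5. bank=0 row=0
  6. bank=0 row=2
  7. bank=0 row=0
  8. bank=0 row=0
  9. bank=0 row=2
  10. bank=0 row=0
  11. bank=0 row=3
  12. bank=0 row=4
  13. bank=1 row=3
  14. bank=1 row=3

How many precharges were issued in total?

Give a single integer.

Acc 1: bank1 row2 -> MISS (open row2); precharges=0
Acc 2: bank1 row0 -> MISS (open row0); precharges=1
Acc 3: bank1 row3 -> MISS (open row3); precharges=2
Acc 4: bank1 row2 -> MISS (open row2); precharges=3
Acc 5: bank0 row0 -> MISS (open row0); precharges=3
Acc 6: bank0 row2 -> MISS (open row2); precharges=4
Acc 7: bank0 row0 -> MISS (open row0); precharges=5
Acc 8: bank0 row0 -> HIT
Acc 9: bank0 row2 -> MISS (open row2); precharges=6
Acc 10: bank0 row0 -> MISS (open row0); precharges=7
Acc 11: bank0 row3 -> MISS (open row3); precharges=8
Acc 12: bank0 row4 -> MISS (open row4); precharges=9
Acc 13: bank1 row3 -> MISS (open row3); precharges=10
Acc 14: bank1 row3 -> HIT

Answer: 10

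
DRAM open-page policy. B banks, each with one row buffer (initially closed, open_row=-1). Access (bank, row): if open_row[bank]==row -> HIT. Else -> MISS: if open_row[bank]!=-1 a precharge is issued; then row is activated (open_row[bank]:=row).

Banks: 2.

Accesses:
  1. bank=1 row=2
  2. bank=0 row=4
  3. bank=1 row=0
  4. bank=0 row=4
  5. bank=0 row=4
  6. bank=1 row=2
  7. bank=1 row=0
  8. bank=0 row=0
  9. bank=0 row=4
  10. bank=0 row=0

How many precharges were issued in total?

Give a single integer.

Answer: 6

Derivation:
Acc 1: bank1 row2 -> MISS (open row2); precharges=0
Acc 2: bank0 row4 -> MISS (open row4); precharges=0
Acc 3: bank1 row0 -> MISS (open row0); precharges=1
Acc 4: bank0 row4 -> HIT
Acc 5: bank0 row4 -> HIT
Acc 6: bank1 row2 -> MISS (open row2); precharges=2
Acc 7: bank1 row0 -> MISS (open row0); precharges=3
Acc 8: bank0 row0 -> MISS (open row0); precharges=4
Acc 9: bank0 row4 -> MISS (open row4); precharges=5
Acc 10: bank0 row0 -> MISS (open row0); precharges=6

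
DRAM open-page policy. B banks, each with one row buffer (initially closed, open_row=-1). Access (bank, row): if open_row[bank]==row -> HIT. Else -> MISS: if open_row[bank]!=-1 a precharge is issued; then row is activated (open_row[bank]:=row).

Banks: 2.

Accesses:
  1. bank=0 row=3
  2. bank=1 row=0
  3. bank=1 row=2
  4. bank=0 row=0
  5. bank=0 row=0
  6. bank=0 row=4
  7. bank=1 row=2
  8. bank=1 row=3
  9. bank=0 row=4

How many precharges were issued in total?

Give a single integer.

Acc 1: bank0 row3 -> MISS (open row3); precharges=0
Acc 2: bank1 row0 -> MISS (open row0); precharges=0
Acc 3: bank1 row2 -> MISS (open row2); precharges=1
Acc 4: bank0 row0 -> MISS (open row0); precharges=2
Acc 5: bank0 row0 -> HIT
Acc 6: bank0 row4 -> MISS (open row4); precharges=3
Acc 7: bank1 row2 -> HIT
Acc 8: bank1 row3 -> MISS (open row3); precharges=4
Acc 9: bank0 row4 -> HIT

Answer: 4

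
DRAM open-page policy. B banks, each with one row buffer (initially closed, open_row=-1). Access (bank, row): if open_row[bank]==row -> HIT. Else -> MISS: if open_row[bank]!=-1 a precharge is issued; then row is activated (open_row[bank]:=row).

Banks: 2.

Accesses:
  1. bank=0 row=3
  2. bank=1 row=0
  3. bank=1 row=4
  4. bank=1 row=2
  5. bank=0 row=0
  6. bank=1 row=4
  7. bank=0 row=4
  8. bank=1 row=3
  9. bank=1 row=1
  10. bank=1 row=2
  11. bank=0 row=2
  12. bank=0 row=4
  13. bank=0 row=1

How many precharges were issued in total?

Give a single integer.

Acc 1: bank0 row3 -> MISS (open row3); precharges=0
Acc 2: bank1 row0 -> MISS (open row0); precharges=0
Acc 3: bank1 row4 -> MISS (open row4); precharges=1
Acc 4: bank1 row2 -> MISS (open row2); precharges=2
Acc 5: bank0 row0 -> MISS (open row0); precharges=3
Acc 6: bank1 row4 -> MISS (open row4); precharges=4
Acc 7: bank0 row4 -> MISS (open row4); precharges=5
Acc 8: bank1 row3 -> MISS (open row3); precharges=6
Acc 9: bank1 row1 -> MISS (open row1); precharges=7
Acc 10: bank1 row2 -> MISS (open row2); precharges=8
Acc 11: bank0 row2 -> MISS (open row2); precharges=9
Acc 12: bank0 row4 -> MISS (open row4); precharges=10
Acc 13: bank0 row1 -> MISS (open row1); precharges=11

Answer: 11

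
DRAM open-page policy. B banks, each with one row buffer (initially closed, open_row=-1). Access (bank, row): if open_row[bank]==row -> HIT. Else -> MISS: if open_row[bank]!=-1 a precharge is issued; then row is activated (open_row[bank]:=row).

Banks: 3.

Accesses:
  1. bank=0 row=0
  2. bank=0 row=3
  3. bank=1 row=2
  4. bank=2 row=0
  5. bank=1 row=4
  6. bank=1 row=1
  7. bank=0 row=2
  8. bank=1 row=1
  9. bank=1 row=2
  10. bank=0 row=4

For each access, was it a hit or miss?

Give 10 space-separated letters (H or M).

Acc 1: bank0 row0 -> MISS (open row0); precharges=0
Acc 2: bank0 row3 -> MISS (open row3); precharges=1
Acc 3: bank1 row2 -> MISS (open row2); precharges=1
Acc 4: bank2 row0 -> MISS (open row0); precharges=1
Acc 5: bank1 row4 -> MISS (open row4); precharges=2
Acc 6: bank1 row1 -> MISS (open row1); precharges=3
Acc 7: bank0 row2 -> MISS (open row2); precharges=4
Acc 8: bank1 row1 -> HIT
Acc 9: bank1 row2 -> MISS (open row2); precharges=5
Acc 10: bank0 row4 -> MISS (open row4); precharges=6

Answer: M M M M M M M H M M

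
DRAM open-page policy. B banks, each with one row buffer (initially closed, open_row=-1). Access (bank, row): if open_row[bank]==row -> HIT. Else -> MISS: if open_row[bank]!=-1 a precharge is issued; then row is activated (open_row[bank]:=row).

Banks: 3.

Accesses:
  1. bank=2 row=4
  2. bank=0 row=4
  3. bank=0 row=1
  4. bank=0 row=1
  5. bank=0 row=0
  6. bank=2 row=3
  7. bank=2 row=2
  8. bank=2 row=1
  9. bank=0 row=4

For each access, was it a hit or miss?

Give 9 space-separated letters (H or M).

Answer: M M M H M M M M M

Derivation:
Acc 1: bank2 row4 -> MISS (open row4); precharges=0
Acc 2: bank0 row4 -> MISS (open row4); precharges=0
Acc 3: bank0 row1 -> MISS (open row1); precharges=1
Acc 4: bank0 row1 -> HIT
Acc 5: bank0 row0 -> MISS (open row0); precharges=2
Acc 6: bank2 row3 -> MISS (open row3); precharges=3
Acc 7: bank2 row2 -> MISS (open row2); precharges=4
Acc 8: bank2 row1 -> MISS (open row1); precharges=5
Acc 9: bank0 row4 -> MISS (open row4); precharges=6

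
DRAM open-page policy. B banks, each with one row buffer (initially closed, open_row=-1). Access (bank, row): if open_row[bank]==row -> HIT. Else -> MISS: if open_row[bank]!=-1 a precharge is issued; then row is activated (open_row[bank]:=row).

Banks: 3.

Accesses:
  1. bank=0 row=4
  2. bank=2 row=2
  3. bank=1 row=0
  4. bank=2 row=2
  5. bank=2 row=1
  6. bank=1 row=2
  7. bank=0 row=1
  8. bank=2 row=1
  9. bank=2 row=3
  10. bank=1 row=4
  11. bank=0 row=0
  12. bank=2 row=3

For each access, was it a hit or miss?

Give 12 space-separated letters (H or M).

Acc 1: bank0 row4 -> MISS (open row4); precharges=0
Acc 2: bank2 row2 -> MISS (open row2); precharges=0
Acc 3: bank1 row0 -> MISS (open row0); precharges=0
Acc 4: bank2 row2 -> HIT
Acc 5: bank2 row1 -> MISS (open row1); precharges=1
Acc 6: bank1 row2 -> MISS (open row2); precharges=2
Acc 7: bank0 row1 -> MISS (open row1); precharges=3
Acc 8: bank2 row1 -> HIT
Acc 9: bank2 row3 -> MISS (open row3); precharges=4
Acc 10: bank1 row4 -> MISS (open row4); precharges=5
Acc 11: bank0 row0 -> MISS (open row0); precharges=6
Acc 12: bank2 row3 -> HIT

Answer: M M M H M M M H M M M H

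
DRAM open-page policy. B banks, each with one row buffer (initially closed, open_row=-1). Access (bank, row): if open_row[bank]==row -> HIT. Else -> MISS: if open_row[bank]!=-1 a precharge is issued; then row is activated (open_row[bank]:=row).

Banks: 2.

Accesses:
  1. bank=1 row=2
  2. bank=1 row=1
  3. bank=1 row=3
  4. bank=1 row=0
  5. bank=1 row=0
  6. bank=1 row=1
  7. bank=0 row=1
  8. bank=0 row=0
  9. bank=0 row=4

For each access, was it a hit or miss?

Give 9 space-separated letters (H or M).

Answer: M M M M H M M M M

Derivation:
Acc 1: bank1 row2 -> MISS (open row2); precharges=0
Acc 2: bank1 row1 -> MISS (open row1); precharges=1
Acc 3: bank1 row3 -> MISS (open row3); precharges=2
Acc 4: bank1 row0 -> MISS (open row0); precharges=3
Acc 5: bank1 row0 -> HIT
Acc 6: bank1 row1 -> MISS (open row1); precharges=4
Acc 7: bank0 row1 -> MISS (open row1); precharges=4
Acc 8: bank0 row0 -> MISS (open row0); precharges=5
Acc 9: bank0 row4 -> MISS (open row4); precharges=6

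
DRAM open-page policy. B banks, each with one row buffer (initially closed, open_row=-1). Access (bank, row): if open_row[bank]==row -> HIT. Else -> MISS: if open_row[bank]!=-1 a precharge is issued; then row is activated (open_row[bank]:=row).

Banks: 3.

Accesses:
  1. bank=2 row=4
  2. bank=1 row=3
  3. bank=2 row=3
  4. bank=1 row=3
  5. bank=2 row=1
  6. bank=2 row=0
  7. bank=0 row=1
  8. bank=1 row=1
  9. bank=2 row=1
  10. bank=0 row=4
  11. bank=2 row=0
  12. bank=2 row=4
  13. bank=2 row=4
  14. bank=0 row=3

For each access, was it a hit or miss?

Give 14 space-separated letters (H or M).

Answer: M M M H M M M M M M M M H M

Derivation:
Acc 1: bank2 row4 -> MISS (open row4); precharges=0
Acc 2: bank1 row3 -> MISS (open row3); precharges=0
Acc 3: bank2 row3 -> MISS (open row3); precharges=1
Acc 4: bank1 row3 -> HIT
Acc 5: bank2 row1 -> MISS (open row1); precharges=2
Acc 6: bank2 row0 -> MISS (open row0); precharges=3
Acc 7: bank0 row1 -> MISS (open row1); precharges=3
Acc 8: bank1 row1 -> MISS (open row1); precharges=4
Acc 9: bank2 row1 -> MISS (open row1); precharges=5
Acc 10: bank0 row4 -> MISS (open row4); precharges=6
Acc 11: bank2 row0 -> MISS (open row0); precharges=7
Acc 12: bank2 row4 -> MISS (open row4); precharges=8
Acc 13: bank2 row4 -> HIT
Acc 14: bank0 row3 -> MISS (open row3); precharges=9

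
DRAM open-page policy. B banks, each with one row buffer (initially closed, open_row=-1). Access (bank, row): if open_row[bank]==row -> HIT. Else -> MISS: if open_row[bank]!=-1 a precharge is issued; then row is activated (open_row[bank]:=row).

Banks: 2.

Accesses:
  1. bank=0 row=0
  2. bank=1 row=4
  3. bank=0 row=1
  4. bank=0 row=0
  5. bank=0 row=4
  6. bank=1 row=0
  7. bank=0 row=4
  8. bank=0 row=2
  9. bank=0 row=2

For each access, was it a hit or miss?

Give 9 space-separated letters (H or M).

Answer: M M M M M M H M H

Derivation:
Acc 1: bank0 row0 -> MISS (open row0); precharges=0
Acc 2: bank1 row4 -> MISS (open row4); precharges=0
Acc 3: bank0 row1 -> MISS (open row1); precharges=1
Acc 4: bank0 row0 -> MISS (open row0); precharges=2
Acc 5: bank0 row4 -> MISS (open row4); precharges=3
Acc 6: bank1 row0 -> MISS (open row0); precharges=4
Acc 7: bank0 row4 -> HIT
Acc 8: bank0 row2 -> MISS (open row2); precharges=5
Acc 9: bank0 row2 -> HIT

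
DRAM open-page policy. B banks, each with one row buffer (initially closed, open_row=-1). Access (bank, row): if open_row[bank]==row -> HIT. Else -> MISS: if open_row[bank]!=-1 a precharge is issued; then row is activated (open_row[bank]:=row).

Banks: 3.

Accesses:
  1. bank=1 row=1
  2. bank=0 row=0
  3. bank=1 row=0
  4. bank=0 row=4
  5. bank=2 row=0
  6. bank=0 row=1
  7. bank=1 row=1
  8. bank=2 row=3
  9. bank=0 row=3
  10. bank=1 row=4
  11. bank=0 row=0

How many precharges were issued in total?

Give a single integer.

Answer: 8

Derivation:
Acc 1: bank1 row1 -> MISS (open row1); precharges=0
Acc 2: bank0 row0 -> MISS (open row0); precharges=0
Acc 3: bank1 row0 -> MISS (open row0); precharges=1
Acc 4: bank0 row4 -> MISS (open row4); precharges=2
Acc 5: bank2 row0 -> MISS (open row0); precharges=2
Acc 6: bank0 row1 -> MISS (open row1); precharges=3
Acc 7: bank1 row1 -> MISS (open row1); precharges=4
Acc 8: bank2 row3 -> MISS (open row3); precharges=5
Acc 9: bank0 row3 -> MISS (open row3); precharges=6
Acc 10: bank1 row4 -> MISS (open row4); precharges=7
Acc 11: bank0 row0 -> MISS (open row0); precharges=8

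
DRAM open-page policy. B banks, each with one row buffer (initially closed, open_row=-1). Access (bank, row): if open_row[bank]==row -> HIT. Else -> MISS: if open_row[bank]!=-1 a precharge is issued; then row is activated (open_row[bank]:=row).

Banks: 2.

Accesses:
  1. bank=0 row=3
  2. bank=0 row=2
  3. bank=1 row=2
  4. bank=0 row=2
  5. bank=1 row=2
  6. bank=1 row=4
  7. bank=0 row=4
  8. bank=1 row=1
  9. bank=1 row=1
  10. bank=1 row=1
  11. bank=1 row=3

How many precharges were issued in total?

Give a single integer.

Answer: 5

Derivation:
Acc 1: bank0 row3 -> MISS (open row3); precharges=0
Acc 2: bank0 row2 -> MISS (open row2); precharges=1
Acc 3: bank1 row2 -> MISS (open row2); precharges=1
Acc 4: bank0 row2 -> HIT
Acc 5: bank1 row2 -> HIT
Acc 6: bank1 row4 -> MISS (open row4); precharges=2
Acc 7: bank0 row4 -> MISS (open row4); precharges=3
Acc 8: bank1 row1 -> MISS (open row1); precharges=4
Acc 9: bank1 row1 -> HIT
Acc 10: bank1 row1 -> HIT
Acc 11: bank1 row3 -> MISS (open row3); precharges=5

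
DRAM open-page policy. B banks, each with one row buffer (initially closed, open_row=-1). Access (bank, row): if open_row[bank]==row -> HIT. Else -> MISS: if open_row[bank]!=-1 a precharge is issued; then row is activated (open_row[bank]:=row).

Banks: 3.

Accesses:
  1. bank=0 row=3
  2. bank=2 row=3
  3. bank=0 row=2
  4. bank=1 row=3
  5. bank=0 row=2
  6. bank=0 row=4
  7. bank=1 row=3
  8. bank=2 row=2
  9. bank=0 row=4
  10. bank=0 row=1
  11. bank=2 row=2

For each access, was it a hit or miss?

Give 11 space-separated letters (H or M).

Answer: M M M M H M H M H M H

Derivation:
Acc 1: bank0 row3 -> MISS (open row3); precharges=0
Acc 2: bank2 row3 -> MISS (open row3); precharges=0
Acc 3: bank0 row2 -> MISS (open row2); precharges=1
Acc 4: bank1 row3 -> MISS (open row3); precharges=1
Acc 5: bank0 row2 -> HIT
Acc 6: bank0 row4 -> MISS (open row4); precharges=2
Acc 7: bank1 row3 -> HIT
Acc 8: bank2 row2 -> MISS (open row2); precharges=3
Acc 9: bank0 row4 -> HIT
Acc 10: bank0 row1 -> MISS (open row1); precharges=4
Acc 11: bank2 row2 -> HIT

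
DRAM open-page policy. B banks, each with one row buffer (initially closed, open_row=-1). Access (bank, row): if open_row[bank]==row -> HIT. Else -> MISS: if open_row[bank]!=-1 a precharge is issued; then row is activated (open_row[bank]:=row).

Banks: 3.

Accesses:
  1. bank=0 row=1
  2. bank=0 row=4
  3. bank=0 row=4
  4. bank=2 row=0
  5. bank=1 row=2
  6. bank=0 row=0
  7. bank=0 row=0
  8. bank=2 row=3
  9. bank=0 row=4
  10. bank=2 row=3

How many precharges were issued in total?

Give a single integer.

Acc 1: bank0 row1 -> MISS (open row1); precharges=0
Acc 2: bank0 row4 -> MISS (open row4); precharges=1
Acc 3: bank0 row4 -> HIT
Acc 4: bank2 row0 -> MISS (open row0); precharges=1
Acc 5: bank1 row2 -> MISS (open row2); precharges=1
Acc 6: bank0 row0 -> MISS (open row0); precharges=2
Acc 7: bank0 row0 -> HIT
Acc 8: bank2 row3 -> MISS (open row3); precharges=3
Acc 9: bank0 row4 -> MISS (open row4); precharges=4
Acc 10: bank2 row3 -> HIT

Answer: 4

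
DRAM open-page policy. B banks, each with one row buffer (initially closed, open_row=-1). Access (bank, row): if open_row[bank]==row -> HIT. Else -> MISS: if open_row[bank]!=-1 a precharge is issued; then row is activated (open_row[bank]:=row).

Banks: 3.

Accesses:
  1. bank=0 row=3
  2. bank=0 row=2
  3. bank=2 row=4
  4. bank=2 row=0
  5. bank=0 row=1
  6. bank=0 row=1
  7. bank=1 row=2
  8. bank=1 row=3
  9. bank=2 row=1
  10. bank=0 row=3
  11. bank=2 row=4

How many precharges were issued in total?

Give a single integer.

Acc 1: bank0 row3 -> MISS (open row3); precharges=0
Acc 2: bank0 row2 -> MISS (open row2); precharges=1
Acc 3: bank2 row4 -> MISS (open row4); precharges=1
Acc 4: bank2 row0 -> MISS (open row0); precharges=2
Acc 5: bank0 row1 -> MISS (open row1); precharges=3
Acc 6: bank0 row1 -> HIT
Acc 7: bank1 row2 -> MISS (open row2); precharges=3
Acc 8: bank1 row3 -> MISS (open row3); precharges=4
Acc 9: bank2 row1 -> MISS (open row1); precharges=5
Acc 10: bank0 row3 -> MISS (open row3); precharges=6
Acc 11: bank2 row4 -> MISS (open row4); precharges=7

Answer: 7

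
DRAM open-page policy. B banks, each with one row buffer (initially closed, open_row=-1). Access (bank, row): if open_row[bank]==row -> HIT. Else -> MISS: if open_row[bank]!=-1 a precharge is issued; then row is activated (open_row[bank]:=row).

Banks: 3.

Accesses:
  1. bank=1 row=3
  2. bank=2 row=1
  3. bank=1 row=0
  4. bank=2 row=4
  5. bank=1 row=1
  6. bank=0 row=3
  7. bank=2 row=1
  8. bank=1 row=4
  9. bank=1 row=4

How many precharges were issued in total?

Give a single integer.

Answer: 5

Derivation:
Acc 1: bank1 row3 -> MISS (open row3); precharges=0
Acc 2: bank2 row1 -> MISS (open row1); precharges=0
Acc 3: bank1 row0 -> MISS (open row0); precharges=1
Acc 4: bank2 row4 -> MISS (open row4); precharges=2
Acc 5: bank1 row1 -> MISS (open row1); precharges=3
Acc 6: bank0 row3 -> MISS (open row3); precharges=3
Acc 7: bank2 row1 -> MISS (open row1); precharges=4
Acc 8: bank1 row4 -> MISS (open row4); precharges=5
Acc 9: bank1 row4 -> HIT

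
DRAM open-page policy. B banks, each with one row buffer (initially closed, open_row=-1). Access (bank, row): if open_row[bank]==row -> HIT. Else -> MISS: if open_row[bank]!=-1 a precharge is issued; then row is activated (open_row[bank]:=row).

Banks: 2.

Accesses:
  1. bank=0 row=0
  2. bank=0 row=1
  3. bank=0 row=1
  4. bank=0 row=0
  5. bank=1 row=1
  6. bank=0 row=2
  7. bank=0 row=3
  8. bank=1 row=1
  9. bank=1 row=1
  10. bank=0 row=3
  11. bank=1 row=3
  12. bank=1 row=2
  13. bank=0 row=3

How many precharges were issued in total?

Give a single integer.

Answer: 6

Derivation:
Acc 1: bank0 row0 -> MISS (open row0); precharges=0
Acc 2: bank0 row1 -> MISS (open row1); precharges=1
Acc 3: bank0 row1 -> HIT
Acc 4: bank0 row0 -> MISS (open row0); precharges=2
Acc 5: bank1 row1 -> MISS (open row1); precharges=2
Acc 6: bank0 row2 -> MISS (open row2); precharges=3
Acc 7: bank0 row3 -> MISS (open row3); precharges=4
Acc 8: bank1 row1 -> HIT
Acc 9: bank1 row1 -> HIT
Acc 10: bank0 row3 -> HIT
Acc 11: bank1 row3 -> MISS (open row3); precharges=5
Acc 12: bank1 row2 -> MISS (open row2); precharges=6
Acc 13: bank0 row3 -> HIT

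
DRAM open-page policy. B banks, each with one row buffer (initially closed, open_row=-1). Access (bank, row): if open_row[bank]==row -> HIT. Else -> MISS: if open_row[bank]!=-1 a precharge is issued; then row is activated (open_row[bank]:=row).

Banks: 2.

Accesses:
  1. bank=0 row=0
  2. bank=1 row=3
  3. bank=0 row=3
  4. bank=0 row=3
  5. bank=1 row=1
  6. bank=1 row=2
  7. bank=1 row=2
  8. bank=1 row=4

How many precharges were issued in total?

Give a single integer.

Answer: 4

Derivation:
Acc 1: bank0 row0 -> MISS (open row0); precharges=0
Acc 2: bank1 row3 -> MISS (open row3); precharges=0
Acc 3: bank0 row3 -> MISS (open row3); precharges=1
Acc 4: bank0 row3 -> HIT
Acc 5: bank1 row1 -> MISS (open row1); precharges=2
Acc 6: bank1 row2 -> MISS (open row2); precharges=3
Acc 7: bank1 row2 -> HIT
Acc 8: bank1 row4 -> MISS (open row4); precharges=4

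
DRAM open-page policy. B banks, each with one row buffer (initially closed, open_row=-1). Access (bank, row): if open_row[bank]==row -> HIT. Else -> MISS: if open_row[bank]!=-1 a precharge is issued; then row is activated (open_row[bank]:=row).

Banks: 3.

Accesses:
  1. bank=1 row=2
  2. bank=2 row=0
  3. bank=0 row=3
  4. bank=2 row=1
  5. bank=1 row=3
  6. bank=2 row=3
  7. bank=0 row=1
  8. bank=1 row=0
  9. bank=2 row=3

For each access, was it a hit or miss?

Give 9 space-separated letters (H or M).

Acc 1: bank1 row2 -> MISS (open row2); precharges=0
Acc 2: bank2 row0 -> MISS (open row0); precharges=0
Acc 3: bank0 row3 -> MISS (open row3); precharges=0
Acc 4: bank2 row1 -> MISS (open row1); precharges=1
Acc 5: bank1 row3 -> MISS (open row3); precharges=2
Acc 6: bank2 row3 -> MISS (open row3); precharges=3
Acc 7: bank0 row1 -> MISS (open row1); precharges=4
Acc 8: bank1 row0 -> MISS (open row0); precharges=5
Acc 9: bank2 row3 -> HIT

Answer: M M M M M M M M H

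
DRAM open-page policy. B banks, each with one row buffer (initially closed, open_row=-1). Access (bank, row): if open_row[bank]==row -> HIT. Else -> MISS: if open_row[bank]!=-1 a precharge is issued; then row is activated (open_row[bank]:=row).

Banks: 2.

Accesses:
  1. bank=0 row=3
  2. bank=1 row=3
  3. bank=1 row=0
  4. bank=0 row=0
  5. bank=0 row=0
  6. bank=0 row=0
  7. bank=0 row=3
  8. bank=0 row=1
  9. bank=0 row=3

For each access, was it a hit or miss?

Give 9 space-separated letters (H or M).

Answer: M M M M H H M M M

Derivation:
Acc 1: bank0 row3 -> MISS (open row3); precharges=0
Acc 2: bank1 row3 -> MISS (open row3); precharges=0
Acc 3: bank1 row0 -> MISS (open row0); precharges=1
Acc 4: bank0 row0 -> MISS (open row0); precharges=2
Acc 5: bank0 row0 -> HIT
Acc 6: bank0 row0 -> HIT
Acc 7: bank0 row3 -> MISS (open row3); precharges=3
Acc 8: bank0 row1 -> MISS (open row1); precharges=4
Acc 9: bank0 row3 -> MISS (open row3); precharges=5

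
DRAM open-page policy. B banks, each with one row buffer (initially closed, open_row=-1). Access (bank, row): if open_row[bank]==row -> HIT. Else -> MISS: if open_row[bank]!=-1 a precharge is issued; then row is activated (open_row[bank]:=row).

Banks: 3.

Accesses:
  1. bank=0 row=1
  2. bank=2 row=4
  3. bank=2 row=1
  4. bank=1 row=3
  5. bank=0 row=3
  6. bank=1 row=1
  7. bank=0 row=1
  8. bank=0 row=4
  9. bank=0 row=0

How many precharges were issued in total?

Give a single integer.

Answer: 6

Derivation:
Acc 1: bank0 row1 -> MISS (open row1); precharges=0
Acc 2: bank2 row4 -> MISS (open row4); precharges=0
Acc 3: bank2 row1 -> MISS (open row1); precharges=1
Acc 4: bank1 row3 -> MISS (open row3); precharges=1
Acc 5: bank0 row3 -> MISS (open row3); precharges=2
Acc 6: bank1 row1 -> MISS (open row1); precharges=3
Acc 7: bank0 row1 -> MISS (open row1); precharges=4
Acc 8: bank0 row4 -> MISS (open row4); precharges=5
Acc 9: bank0 row0 -> MISS (open row0); precharges=6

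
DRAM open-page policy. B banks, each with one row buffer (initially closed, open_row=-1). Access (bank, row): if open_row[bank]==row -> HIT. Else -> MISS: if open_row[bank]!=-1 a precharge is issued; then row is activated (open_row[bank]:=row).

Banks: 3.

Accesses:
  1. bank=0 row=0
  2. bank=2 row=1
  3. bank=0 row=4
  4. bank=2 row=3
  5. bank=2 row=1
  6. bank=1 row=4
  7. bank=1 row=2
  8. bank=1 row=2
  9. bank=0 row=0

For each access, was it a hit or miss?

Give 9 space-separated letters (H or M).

Answer: M M M M M M M H M

Derivation:
Acc 1: bank0 row0 -> MISS (open row0); precharges=0
Acc 2: bank2 row1 -> MISS (open row1); precharges=0
Acc 3: bank0 row4 -> MISS (open row4); precharges=1
Acc 4: bank2 row3 -> MISS (open row3); precharges=2
Acc 5: bank2 row1 -> MISS (open row1); precharges=3
Acc 6: bank1 row4 -> MISS (open row4); precharges=3
Acc 7: bank1 row2 -> MISS (open row2); precharges=4
Acc 8: bank1 row2 -> HIT
Acc 9: bank0 row0 -> MISS (open row0); precharges=5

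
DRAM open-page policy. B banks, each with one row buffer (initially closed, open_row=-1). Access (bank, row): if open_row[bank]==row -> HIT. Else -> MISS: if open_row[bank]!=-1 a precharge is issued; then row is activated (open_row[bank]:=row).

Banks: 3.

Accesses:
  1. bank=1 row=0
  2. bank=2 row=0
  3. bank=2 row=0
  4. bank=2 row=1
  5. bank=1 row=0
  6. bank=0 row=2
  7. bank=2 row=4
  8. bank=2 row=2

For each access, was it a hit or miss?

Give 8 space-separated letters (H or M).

Answer: M M H M H M M M

Derivation:
Acc 1: bank1 row0 -> MISS (open row0); precharges=0
Acc 2: bank2 row0 -> MISS (open row0); precharges=0
Acc 3: bank2 row0 -> HIT
Acc 4: bank2 row1 -> MISS (open row1); precharges=1
Acc 5: bank1 row0 -> HIT
Acc 6: bank0 row2 -> MISS (open row2); precharges=1
Acc 7: bank2 row4 -> MISS (open row4); precharges=2
Acc 8: bank2 row2 -> MISS (open row2); precharges=3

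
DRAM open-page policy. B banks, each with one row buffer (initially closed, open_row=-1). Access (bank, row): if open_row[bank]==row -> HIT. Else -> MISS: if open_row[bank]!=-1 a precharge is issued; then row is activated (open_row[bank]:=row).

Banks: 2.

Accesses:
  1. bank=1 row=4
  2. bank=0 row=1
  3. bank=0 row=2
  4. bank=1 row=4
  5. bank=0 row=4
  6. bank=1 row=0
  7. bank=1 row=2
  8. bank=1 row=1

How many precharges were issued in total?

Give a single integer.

Answer: 5

Derivation:
Acc 1: bank1 row4 -> MISS (open row4); precharges=0
Acc 2: bank0 row1 -> MISS (open row1); precharges=0
Acc 3: bank0 row2 -> MISS (open row2); precharges=1
Acc 4: bank1 row4 -> HIT
Acc 5: bank0 row4 -> MISS (open row4); precharges=2
Acc 6: bank1 row0 -> MISS (open row0); precharges=3
Acc 7: bank1 row2 -> MISS (open row2); precharges=4
Acc 8: bank1 row1 -> MISS (open row1); precharges=5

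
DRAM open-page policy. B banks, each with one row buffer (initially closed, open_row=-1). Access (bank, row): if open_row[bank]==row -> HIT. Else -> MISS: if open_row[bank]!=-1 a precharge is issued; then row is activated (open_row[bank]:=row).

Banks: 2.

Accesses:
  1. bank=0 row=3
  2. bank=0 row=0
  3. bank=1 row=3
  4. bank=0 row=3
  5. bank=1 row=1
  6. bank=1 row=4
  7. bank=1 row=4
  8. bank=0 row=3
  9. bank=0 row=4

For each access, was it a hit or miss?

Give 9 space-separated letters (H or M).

Answer: M M M M M M H H M

Derivation:
Acc 1: bank0 row3 -> MISS (open row3); precharges=0
Acc 2: bank0 row0 -> MISS (open row0); precharges=1
Acc 3: bank1 row3 -> MISS (open row3); precharges=1
Acc 4: bank0 row3 -> MISS (open row3); precharges=2
Acc 5: bank1 row1 -> MISS (open row1); precharges=3
Acc 6: bank1 row4 -> MISS (open row4); precharges=4
Acc 7: bank1 row4 -> HIT
Acc 8: bank0 row3 -> HIT
Acc 9: bank0 row4 -> MISS (open row4); precharges=5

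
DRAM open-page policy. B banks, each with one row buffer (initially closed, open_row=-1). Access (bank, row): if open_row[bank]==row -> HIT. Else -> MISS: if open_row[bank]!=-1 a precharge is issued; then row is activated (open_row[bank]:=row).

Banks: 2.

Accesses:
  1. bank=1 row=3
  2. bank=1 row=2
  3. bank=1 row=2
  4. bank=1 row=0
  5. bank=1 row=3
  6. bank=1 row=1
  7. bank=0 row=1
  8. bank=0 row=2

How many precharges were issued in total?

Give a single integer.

Answer: 5

Derivation:
Acc 1: bank1 row3 -> MISS (open row3); precharges=0
Acc 2: bank1 row2 -> MISS (open row2); precharges=1
Acc 3: bank1 row2 -> HIT
Acc 4: bank1 row0 -> MISS (open row0); precharges=2
Acc 5: bank1 row3 -> MISS (open row3); precharges=3
Acc 6: bank1 row1 -> MISS (open row1); precharges=4
Acc 7: bank0 row1 -> MISS (open row1); precharges=4
Acc 8: bank0 row2 -> MISS (open row2); precharges=5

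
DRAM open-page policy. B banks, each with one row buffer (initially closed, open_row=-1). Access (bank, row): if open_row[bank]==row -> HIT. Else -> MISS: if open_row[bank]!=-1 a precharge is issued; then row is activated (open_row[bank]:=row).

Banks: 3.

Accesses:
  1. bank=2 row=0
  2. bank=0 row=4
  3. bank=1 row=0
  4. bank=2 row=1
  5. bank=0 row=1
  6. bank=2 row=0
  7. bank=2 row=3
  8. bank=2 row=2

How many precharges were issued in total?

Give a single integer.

Acc 1: bank2 row0 -> MISS (open row0); precharges=0
Acc 2: bank0 row4 -> MISS (open row4); precharges=0
Acc 3: bank1 row0 -> MISS (open row0); precharges=0
Acc 4: bank2 row1 -> MISS (open row1); precharges=1
Acc 5: bank0 row1 -> MISS (open row1); precharges=2
Acc 6: bank2 row0 -> MISS (open row0); precharges=3
Acc 7: bank2 row3 -> MISS (open row3); precharges=4
Acc 8: bank2 row2 -> MISS (open row2); precharges=5

Answer: 5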